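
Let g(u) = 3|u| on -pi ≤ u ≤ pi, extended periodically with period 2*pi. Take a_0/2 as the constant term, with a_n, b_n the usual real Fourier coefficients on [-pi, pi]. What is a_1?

-12/pi

a_1 = 1/pi ∫_{-pi}^{pi} g(u) cos(u) du.
g is even and cos(u) is even, so the integrand is even and a_1 = 2/pi ∫_0^{pi} g(u) cos(u) du.
Integrating by parts (boundary term plus one more integral), an antiderivative of (3*u) cos(u) is 3*u*sin(u) + 3*cos(u); evaluating from 0 to pi: ∫_{0}^{pi} (3*u) cos(u) du = (-3) - (3) = -6.
Hence a_1 = (2/pi)·(-6) = -12/pi.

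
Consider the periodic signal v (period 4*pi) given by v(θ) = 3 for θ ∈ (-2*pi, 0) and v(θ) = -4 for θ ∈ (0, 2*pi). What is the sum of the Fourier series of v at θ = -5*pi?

3

θ = -5*pi differs from θ = -pi by -1 full period(s), and the series is 4*pi-periodic.
v is continuous at θ = -pi with value 3, so the series converges to 3 there.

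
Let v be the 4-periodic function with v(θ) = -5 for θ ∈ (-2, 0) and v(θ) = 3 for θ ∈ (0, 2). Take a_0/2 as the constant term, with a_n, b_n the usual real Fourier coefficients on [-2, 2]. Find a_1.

a_1 = 1/2 ∫_{-2}^{2} v(θ) cos(pi*θ/2) dθ.
Split the integral at the breakpoints.
Directly, an antiderivative of (-5) cos(pi*θ/2) is -10*sin(pi*θ/2)/pi; evaluating from -2 to 0: ∫_{-2}^{0} (-5) cos(pi*θ/2) dθ = (0) - (0) = 0.
Directly, an antiderivative of (3) cos(pi*θ/2) is 6*sin(pi*θ/2)/pi; evaluating from 0 to 2: ∫_{0}^{2} (3) cos(pi*θ/2) dθ = (0) - (0) = 0.
Summing the pieces and multiplying by (1/2) gives a_1 = 0.

0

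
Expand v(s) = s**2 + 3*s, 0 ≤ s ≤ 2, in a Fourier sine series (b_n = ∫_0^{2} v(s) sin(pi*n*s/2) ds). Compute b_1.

b_1 = ∫_0^{2} (s**2 + 3*s) sin(pi*s/2) ds.
Integrating by parts twice (tabular method), an antiderivative of (s**2 + 3*s) sin(pi*s/2) is -2*s**2*cos(pi*s/2)/pi + 8*s*sin(pi*s/2)/pi**2 - 6*s*cos(pi*s/2)/pi + 12*sin(pi*s/2)/pi**2 + 16*cos(pi*s/2)/pi**3; evaluating from 0 to 2: ∫_{0}^{2} (s**2 + 3*s) sin(pi*s/2) ds = (-16/pi**3 + 20/pi) - (16/pi**3) = -32/pi**3 + 20/pi.
Hence b_1 = -32/pi**3 + 20/pi.

-32/pi**3 + 20/pi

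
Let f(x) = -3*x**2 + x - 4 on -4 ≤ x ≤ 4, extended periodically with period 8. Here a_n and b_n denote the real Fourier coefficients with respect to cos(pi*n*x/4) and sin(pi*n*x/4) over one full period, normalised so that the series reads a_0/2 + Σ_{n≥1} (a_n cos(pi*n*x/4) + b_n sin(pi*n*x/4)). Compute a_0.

-40

a_0 = 1/4 ∫_{-4}^{4} f(x) dx = 1/4 · (-160) = -40.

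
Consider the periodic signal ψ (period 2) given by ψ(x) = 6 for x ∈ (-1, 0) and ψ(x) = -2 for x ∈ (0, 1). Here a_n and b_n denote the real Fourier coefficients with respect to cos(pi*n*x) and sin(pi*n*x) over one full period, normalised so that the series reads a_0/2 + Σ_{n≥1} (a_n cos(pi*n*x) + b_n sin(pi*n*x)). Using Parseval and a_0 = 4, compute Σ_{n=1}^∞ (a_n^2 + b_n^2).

Parseval: a_0^2/2 + Σ_{n≥1} (a_n^2+b_n^2) = ∫_{-1}^{1} ψ(x)^2 dx = 40.
Subtract a_0^2/2 = 8: Σ (a_n^2+b_n^2) = 32.

32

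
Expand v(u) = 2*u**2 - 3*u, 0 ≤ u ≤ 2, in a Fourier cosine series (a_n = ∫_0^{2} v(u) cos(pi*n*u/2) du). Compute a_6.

8/(9*pi**2)

a_6 = ∫_0^{2} (2*u**2 - 3*u) cos(3*pi*u) du.
Integrating by parts twice (tabular method), an antiderivative of (2*u**2 - 3*u) cos(3*pi*u) is 2*u**2*sin(3*pi*u)/(3*pi) - u*sin(3*pi*u)/pi + 4*u*cos(3*pi*u)/(9*pi**2) - 4*sin(3*pi*u)/(27*pi**3) - cos(3*pi*u)/(3*pi**2); evaluating from 0 to 2: ∫_{0}^{2} (2*u**2 - 3*u) cos(3*pi*u) du = (5/(9*pi**2)) - (-1/(3*pi**2)) = 8/(9*pi**2).
Hence a_6 = 8/(9*pi**2).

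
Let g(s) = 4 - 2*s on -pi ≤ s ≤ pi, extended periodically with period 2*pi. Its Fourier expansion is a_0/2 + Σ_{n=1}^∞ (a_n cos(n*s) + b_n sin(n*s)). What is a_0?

a_0 = 1/pi ∫_{-pi}^{pi} g(s) ds = 1/pi · (8*pi) = 8.

8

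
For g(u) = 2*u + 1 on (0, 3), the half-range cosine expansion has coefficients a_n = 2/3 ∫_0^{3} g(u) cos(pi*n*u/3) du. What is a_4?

0

a_4 = 2/3 ∫_0^{3} (2*u + 1) cos(4*pi*u/3) du.
Integrating by parts (boundary term plus one more integral), an antiderivative of (2*u + 1) cos(4*pi*u/3) is 3*u*sin(4*pi*u/3)/(2*pi) + 3*sin(4*pi*u/3)/(4*pi) + 9*cos(4*pi*u/3)/(8*pi**2); evaluating from 0 to 3: ∫_{0}^{3} (2*u + 1) cos(4*pi*u/3) du = (9/(8*pi**2)) - (9/(8*pi**2)) = 0.
Hence a_4 = (2/3)·(0) = 0.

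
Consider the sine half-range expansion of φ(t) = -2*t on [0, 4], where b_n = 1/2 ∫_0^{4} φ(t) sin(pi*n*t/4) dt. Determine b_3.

-16/(3*pi)

b_3 = 1/2 ∫_0^{4} (-2*t) sin(3*pi*t/4) dt.
Integrating by parts (boundary term plus one more integral), an antiderivative of (-2*t) sin(3*pi*t/4) is 8*t*cos(3*pi*t/4)/(3*pi) - 32*sin(3*pi*t/4)/(9*pi**2); evaluating from 0 to 4: ∫_{0}^{4} (-2*t) sin(3*pi*t/4) dt = (-32/(3*pi)) - (0) = -32/(3*pi).
Hence b_3 = (1/2)·(-32/(3*pi)) = -16/(3*pi).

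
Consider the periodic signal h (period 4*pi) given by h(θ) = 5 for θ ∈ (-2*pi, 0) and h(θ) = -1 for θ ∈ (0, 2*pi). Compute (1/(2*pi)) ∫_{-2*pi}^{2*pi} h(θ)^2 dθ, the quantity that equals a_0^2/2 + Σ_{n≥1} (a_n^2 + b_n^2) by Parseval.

26

(1/(2*pi)) ∫_{-2*pi}^{2*pi} h(θ)^2 dθ = (1/(2*pi)) · (52*pi) = 26.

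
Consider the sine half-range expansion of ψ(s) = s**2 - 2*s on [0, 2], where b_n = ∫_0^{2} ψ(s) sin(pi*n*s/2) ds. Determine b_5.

b_5 = ∫_0^{2} (s**2 - 2*s) sin(5*pi*s/2) ds.
Integrating by parts twice (tabular method), an antiderivative of (s**2 - 2*s) sin(5*pi*s/2) is -2*s**2*cos(5*pi*s/2)/(5*pi) + 8*s*sin(5*pi*s/2)/(25*pi**2) + 4*s*cos(5*pi*s/2)/(5*pi) - 8*sin(5*pi*s/2)/(25*pi**2) + 16*cos(5*pi*s/2)/(125*pi**3); evaluating from 0 to 2: ∫_{0}^{2} (s**2 - 2*s) sin(5*pi*s/2) ds = (-16/(125*pi**3)) - (16/(125*pi**3)) = -32/(125*pi**3).
Hence b_5 = -32/(125*pi**3).

-32/(125*pi**3)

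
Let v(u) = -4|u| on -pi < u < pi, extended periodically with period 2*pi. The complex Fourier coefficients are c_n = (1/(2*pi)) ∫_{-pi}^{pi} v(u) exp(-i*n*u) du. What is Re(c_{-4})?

0

Since v is real-valued, Re(c_{-4}) = (1/(2*pi)) ∫_{-pi}^{pi} v(u) cos(-4*u) du = a_{4}/2.
v is even and cos(-4*u) is even, so the integrand is even: ∫_{-pi}^{pi} v(u) cos(-4*u) du = 2∫_0^{pi} v(u) cos(-4*u) du.
Integrating by parts (boundary term plus one more integral), an antiderivative of (-4*u) cos(-4*u) is -u*sin(4*u) - cos(4*u)/4; evaluating from 0 to pi: ∫_{0}^{pi} (-4*u) cos(-4*u) du = (-1/4) - (-1/4) = 0.
So ∫_{-pi}^{pi} v(u) cos(-4*u) du = 0.
Hence Re(c_{-4}) = (1/(2*pi))·(0) = 0.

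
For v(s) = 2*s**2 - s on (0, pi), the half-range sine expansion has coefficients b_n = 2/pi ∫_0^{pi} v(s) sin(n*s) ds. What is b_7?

b_7 = 2/pi ∫_0^{pi} (2*s**2 - s) sin(7*s) ds.
Integrating by parts twice (tabular method), an antiderivative of (2*s**2 - s) sin(7*s) is -2*s**2*cos(7*s)/7 + 4*s*sin(7*s)/49 + s*cos(7*s)/7 - sin(7*s)/49 + 4*cos(7*s)/343; evaluating from 0 to pi: ∫_{0}^{pi} (2*s**2 - s) sin(7*s) ds = (-pi/7 - 4/343 + 2*pi**2/7) - (4/343) = -pi/7 - 8/343 + 2*pi**2/7.
Hence b_7 = (2/pi)·(-pi/7 - 8/343 + 2*pi**2/7) = 2*(-49*pi - 8 + 98*pi**2)/(343*pi).

2*(-49*pi - 8 + 98*pi**2)/(343*pi)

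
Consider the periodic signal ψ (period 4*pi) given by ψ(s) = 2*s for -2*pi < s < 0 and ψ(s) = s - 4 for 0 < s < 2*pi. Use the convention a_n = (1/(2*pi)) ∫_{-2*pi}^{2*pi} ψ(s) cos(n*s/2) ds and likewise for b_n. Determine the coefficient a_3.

a_3 = (1/(2*pi)) ∫_{-2*pi}^{2*pi} ψ(s) cos(3*s/2) ds.
Split the integral at the breakpoints.
Integrating by parts (boundary term plus one more integral), an antiderivative of (2*s) cos(3*s/2) is 4*s*sin(3*s/2)/3 + 8*cos(3*s/2)/9; evaluating from -2*pi to 0: ∫_{-2*pi}^{0} (2*s) cos(3*s/2) ds = (8/9) - (-8/9) = 16/9.
Integrating by parts (boundary term plus one more integral), an antiderivative of (s - 4) cos(3*s/2) is 2*s*sin(3*s/2)/3 - 8*sin(3*s/2)/3 + 4*cos(3*s/2)/9; evaluating from 0 to 2*pi: ∫_{0}^{2*pi} (s - 4) cos(3*s/2) ds = (-4/9) - (4/9) = -8/9.
Summing the pieces and multiplying by (1/(2*pi)) gives a_3 = 4/(9*pi).

4/(9*pi)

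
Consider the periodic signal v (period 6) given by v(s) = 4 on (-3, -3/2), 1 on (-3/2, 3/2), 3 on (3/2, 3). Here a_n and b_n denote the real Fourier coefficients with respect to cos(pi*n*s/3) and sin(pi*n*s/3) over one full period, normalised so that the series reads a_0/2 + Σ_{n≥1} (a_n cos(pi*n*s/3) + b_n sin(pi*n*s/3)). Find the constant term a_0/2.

9/4

a_0 = 1/3 ∫_{-3}^{3} v(s) ds = 1/3 · (27/2) = 9/2.
So the constant term a_0/2 = 9/4.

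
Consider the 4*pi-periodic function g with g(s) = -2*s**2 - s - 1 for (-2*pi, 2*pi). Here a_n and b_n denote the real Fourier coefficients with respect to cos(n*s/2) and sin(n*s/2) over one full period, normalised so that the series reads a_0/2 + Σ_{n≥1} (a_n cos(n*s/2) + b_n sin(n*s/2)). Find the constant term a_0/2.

a_0 = (1/(2*pi)) ∫_{-2*pi}^{2*pi} g(s) ds = (1/(2*pi)) · (-32*pi**3/3 - 4*pi) = -16*pi**2/3 - 2.
So the constant term a_0/2 = -8*pi**2/3 - 1.

-8*pi**2/3 - 1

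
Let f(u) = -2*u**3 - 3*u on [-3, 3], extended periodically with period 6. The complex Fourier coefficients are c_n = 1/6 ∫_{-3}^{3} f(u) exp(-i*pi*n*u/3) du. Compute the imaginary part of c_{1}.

Since f is real-valued, Im(c_{1}) = -1/6 ∫_{-3}^{3} f(u) sin(pi*u/3) du = -b_{1}/2.
f is odd and sin(pi*u/3) is odd, so the integrand is even: ∫_{-3}^{3} f(u) sin(pi*u/3) du = 2∫_0^{3} f(u) sin(pi*u/3) du.
Integrating by parts three times (tabular method), an antiderivative of (-2*u**3 - 3*u) sin(pi*u/3) is 6*u**3*cos(pi*u/3)/pi - 54*u**2*sin(pi*u/3)/pi**2 - 324*u*cos(pi*u/3)/pi**3 + 9*u*cos(pi*u/3)/pi - 27*sin(pi*u/3)/pi**2 + 972*sin(pi*u/3)/pi**4; evaluating from 0 to 3: ∫_{0}^{3} (-2*u**3 - 3*u) sin(pi*u/3) du = (-189/pi + 972/pi**3) - (0) = -189/pi + 972/pi**3.
So ∫_{-3}^{3} f(u) sin(pi*u/3) du = -378/pi + 1944/pi**3.
Hence Im(c_{1}) = (-1/6)·(-378/pi + 1944/pi**3) = -324/pi**3 + 63/pi.

-324/pi**3 + 63/pi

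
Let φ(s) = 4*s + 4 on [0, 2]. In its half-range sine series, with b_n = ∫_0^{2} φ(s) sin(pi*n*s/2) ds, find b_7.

b_7 = ∫_0^{2} (4*s + 4) sin(7*pi*s/2) ds.
Integrating by parts (boundary term plus one more integral), an antiderivative of (4*s + 4) sin(7*pi*s/2) is -8*s*cos(7*pi*s/2)/(7*pi) + 16*sin(7*pi*s/2)/(49*pi**2) - 8*cos(7*pi*s/2)/(7*pi); evaluating from 0 to 2: ∫_{0}^{2} (4*s + 4) sin(7*pi*s/2) ds = (24/(7*pi)) - (-8/(7*pi)) = 32/(7*pi).
Hence b_7 = 32/(7*pi).

32/(7*pi)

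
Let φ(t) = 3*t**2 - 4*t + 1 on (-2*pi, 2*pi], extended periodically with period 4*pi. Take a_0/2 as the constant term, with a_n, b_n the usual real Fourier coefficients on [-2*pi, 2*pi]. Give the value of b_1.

-16

b_1 = (1/(2*pi)) ∫_{-2*pi}^{2*pi} φ(t) sin(t/2) dt.
Integrating by parts twice (tabular method), an antiderivative of (3*t**2 - 4*t + 1) sin(t/2) is -6*t**2*cos(t/2) + 24*t*sin(t/2) + 8*t*cos(t/2) - 16*sin(t/2) + 46*cos(t/2); evaluating from -2*pi to 2*pi: ∫_{-2*pi}^{2*pi} (3*t**2 - 4*t + 1) sin(t/2) dt = (-16*pi - 46 + 24*pi**2) - (-46 + 16*pi + 24*pi**2) = -32*pi.
Hence b_1 = (1/(2*pi))·(-32*pi) = -16.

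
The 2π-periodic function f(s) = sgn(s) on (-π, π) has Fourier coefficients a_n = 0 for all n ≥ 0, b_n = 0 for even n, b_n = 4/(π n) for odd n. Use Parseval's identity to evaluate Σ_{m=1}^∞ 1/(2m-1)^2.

pi**2/8

Parseval: Σ b_n^2 = (1/π) ∫_{-π}^{π} f(s)^2 ds = 2.
Only odd n contribute, with b_n^2 = 16/(π^2 n^2), so Σ_{m≥1} 1/(2m-1)^2 = π^2·(2)/16 = pi**2/8.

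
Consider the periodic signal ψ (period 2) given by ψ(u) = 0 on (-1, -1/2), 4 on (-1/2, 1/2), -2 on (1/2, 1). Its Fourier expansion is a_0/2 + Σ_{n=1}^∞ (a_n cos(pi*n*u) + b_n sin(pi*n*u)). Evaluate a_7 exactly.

a_7 = ∫_{-1}^{1} ψ(u) cos(7*pi*u) du.
Split the integral at the breakpoints.
∫_{-1}^{-1/2} (0) cos(7*pi*u) du = 0.
Directly, an antiderivative of (4) cos(7*pi*u) is 4*sin(7*pi*u)/(7*pi); evaluating from -1/2 to 1/2: ∫_{-1/2}^{1/2} (4) cos(7*pi*u) du = (-4/(7*pi)) - (4/(7*pi)) = -8/(7*pi).
Directly, an antiderivative of (-2) cos(7*pi*u) is -2*sin(7*pi*u)/(7*pi); evaluating from 1/2 to 1: ∫_{1/2}^{1} (-2) cos(7*pi*u) du = (0) - (2/(7*pi)) = -2/(7*pi).
Summing the pieces gives a_7 = -10/(7*pi).

-10/(7*pi)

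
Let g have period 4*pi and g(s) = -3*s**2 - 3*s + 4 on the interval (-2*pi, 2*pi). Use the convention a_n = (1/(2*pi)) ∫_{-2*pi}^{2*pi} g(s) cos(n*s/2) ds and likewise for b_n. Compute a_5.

48/25

a_5 = (1/(2*pi)) ∫_{-2*pi}^{2*pi} g(s) cos(5*s/2) ds.
Integrating by parts twice (tabular method), an antiderivative of (-3*s**2 - 3*s + 4) cos(5*s/2) is -6*s**2*sin(5*s/2)/5 - 6*s*sin(5*s/2)/5 - 24*s*cos(5*s/2)/25 + 248*sin(5*s/2)/125 - 12*cos(5*s/2)/25; evaluating from -2*pi to 2*pi: ∫_{-2*pi}^{2*pi} (-3*s**2 - 3*s + 4) cos(5*s/2) ds = (12/25 + 48*pi/25) - (12/25 - 48*pi/25) = 96*pi/25.
Hence a_5 = (1/(2*pi))·(96*pi/25) = 48/25.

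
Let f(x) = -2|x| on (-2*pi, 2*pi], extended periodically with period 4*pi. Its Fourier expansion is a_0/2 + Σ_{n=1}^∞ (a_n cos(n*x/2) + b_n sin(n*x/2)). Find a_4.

a_4 = (1/(2*pi)) ∫_{-2*pi}^{2*pi} f(x) cos(2*x) dx.
f is even and cos(2*x) is even, so the integrand is even and a_4 = 1/pi ∫_0^{2*pi} f(x) cos(2*x) dx.
Integrating by parts (boundary term plus one more integral), an antiderivative of (-2*x) cos(2*x) is -x*sin(2*x) - cos(2*x)/2; evaluating from 0 to 2*pi: ∫_{0}^{2*pi} (-2*x) cos(2*x) dx = (-1/2) - (-1/2) = 0.
Hence a_4 = (1/pi)·(0) = 0.

0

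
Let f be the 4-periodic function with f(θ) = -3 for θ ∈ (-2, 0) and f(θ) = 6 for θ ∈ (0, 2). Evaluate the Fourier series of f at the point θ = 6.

θ = 6 differs from θ = 2 by 1 full period(s), and the series is 4-periodic.
At θ = 2 the one-sided limits are f(2^-) = 6 and f(2^+) = -3.
By Dirichlet's theorem the series converges to their average, [(6) + (-3)]/2 = 3/2.

3/2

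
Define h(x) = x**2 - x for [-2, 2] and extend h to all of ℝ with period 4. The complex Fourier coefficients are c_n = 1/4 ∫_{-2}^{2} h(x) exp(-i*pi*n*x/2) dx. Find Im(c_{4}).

-1/(2*pi)

Since h is real-valued, Im(c_{4}) = -1/4 ∫_{-2}^{2} h(x) sin(2*pi*x) dx = -b_{4}/2.
Integrating by parts twice (tabular method), an antiderivative of (x**2 - x) sin(2*pi*x) is -x**2*cos(2*pi*x)/(2*pi) + x*sin(2*pi*x)/(2*pi**2) + x*cos(2*pi*x)/(2*pi) - sin(2*pi*x)/(4*pi**2) + cos(2*pi*x)/(4*pi**3); evaluating from -2 to 2: ∫_{-2}^{2} (x**2 - x) sin(2*pi*x) dx = ((1/4 - pi**2)/pi**3) - (-3/pi + 1/(4*pi**3)) = 2/pi.
Hence Im(c_{4}) = (-1/4)·(2/pi) = -1/(2*pi).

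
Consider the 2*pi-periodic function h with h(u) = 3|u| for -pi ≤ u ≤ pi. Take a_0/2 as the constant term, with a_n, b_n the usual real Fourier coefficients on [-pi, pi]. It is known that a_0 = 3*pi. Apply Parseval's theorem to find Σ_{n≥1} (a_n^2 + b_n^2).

3*pi**2/2

Parseval: a_0^2/2 + Σ_{n≥1} (a_n^2+b_n^2) = 1/pi ∫_{-pi}^{pi} h(u)^2 du = 6*pi**2.
Subtract a_0^2/2 = 9*pi**2/2: Σ (a_n^2+b_n^2) = 3*pi**2/2.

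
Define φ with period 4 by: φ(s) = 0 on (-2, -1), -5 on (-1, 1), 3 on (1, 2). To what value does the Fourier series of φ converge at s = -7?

s = -7 differs from s = 1 by -2 full period(s), and the series is 4-periodic.
At s = 1 the one-sided limits are φ(1^-) = -5 and φ(1^+) = 3.
By Dirichlet's theorem the series converges to their average, [(-5) + (3)]/2 = -1.

-1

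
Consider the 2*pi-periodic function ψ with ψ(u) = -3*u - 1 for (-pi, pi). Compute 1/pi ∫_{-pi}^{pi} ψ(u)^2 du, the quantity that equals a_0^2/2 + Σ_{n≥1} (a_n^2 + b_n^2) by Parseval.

2 + 6*pi**2

1/pi ∫_{-pi}^{pi} ψ(u)^2 du = 1/pi · (2*pi + 6*pi**3) = 2 + 6*pi**2.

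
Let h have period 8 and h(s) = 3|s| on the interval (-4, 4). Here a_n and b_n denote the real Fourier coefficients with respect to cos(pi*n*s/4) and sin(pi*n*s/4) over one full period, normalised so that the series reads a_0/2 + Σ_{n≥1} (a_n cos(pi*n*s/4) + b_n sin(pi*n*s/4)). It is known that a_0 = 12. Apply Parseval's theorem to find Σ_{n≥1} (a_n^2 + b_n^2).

Parseval: a_0^2/2 + Σ_{n≥1} (a_n^2+b_n^2) = 1/4 ∫_{-4}^{4} h(s)^2 ds = 96.
Subtract a_0^2/2 = 72: Σ (a_n^2+b_n^2) = 24.

24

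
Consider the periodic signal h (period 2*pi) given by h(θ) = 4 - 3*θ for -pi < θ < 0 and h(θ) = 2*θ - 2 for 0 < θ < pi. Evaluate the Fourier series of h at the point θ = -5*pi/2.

θ = -5*pi/2 differs from θ = -pi/2 by -1 full period(s), and the series is 2*pi-periodic.
h is continuous at θ = -pi/2 with value 4 + 3*pi/2, so the series converges to 4 + 3*pi/2 there.

4 + 3*pi/2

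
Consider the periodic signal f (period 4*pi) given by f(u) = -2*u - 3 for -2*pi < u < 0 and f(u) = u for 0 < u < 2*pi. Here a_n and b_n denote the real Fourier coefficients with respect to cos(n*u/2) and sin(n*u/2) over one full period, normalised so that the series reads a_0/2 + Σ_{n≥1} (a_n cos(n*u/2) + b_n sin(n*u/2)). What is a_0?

a_0 = (1/(2*pi)) ∫_{-2*pi}^{2*pi} f(u) du = (1/(2*pi)) · (6*pi*(-1 + pi)) = -3 + 3*pi.

-3 + 3*pi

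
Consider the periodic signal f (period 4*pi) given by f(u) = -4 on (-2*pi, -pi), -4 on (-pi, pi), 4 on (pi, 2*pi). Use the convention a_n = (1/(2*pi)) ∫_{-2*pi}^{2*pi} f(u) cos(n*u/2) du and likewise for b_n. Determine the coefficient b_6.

-8/(3*pi)

b_6 = (1/(2*pi)) ∫_{-2*pi}^{2*pi} f(u) sin(3*u) du.
Split the integral at the breakpoints.
Directly, an antiderivative of (-4) sin(3*u) is 4*cos(3*u)/3; evaluating from -2*pi to -pi: ∫_{-2*pi}^{-pi} (-4) sin(3*u) du = (-4/3) - (4/3) = -8/3.
Directly, an antiderivative of (-4) sin(3*u) is 4*cos(3*u)/3; evaluating from -pi to pi: ∫_{-pi}^{pi} (-4) sin(3*u) du = (-4/3) - (-4/3) = 0.
Directly, an antiderivative of (4) sin(3*u) is -4*cos(3*u)/3; evaluating from pi to 2*pi: ∫_{pi}^{2*pi} (4) sin(3*u) du = (-4/3) - (4/3) = -8/3.
Summing the pieces and multiplying by (1/(2*pi)) gives b_6 = -8/(3*pi).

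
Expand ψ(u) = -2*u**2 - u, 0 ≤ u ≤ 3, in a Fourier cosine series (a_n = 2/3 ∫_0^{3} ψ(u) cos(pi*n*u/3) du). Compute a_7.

12/(7*pi**2)

a_7 = 2/3 ∫_0^{3} (-2*u**2 - u) cos(7*pi*u/3) du.
Integrating by parts twice (tabular method), an antiderivative of (-2*u**2 - u) cos(7*pi*u/3) is -6*u**2*sin(7*pi*u/3)/(7*pi) - 3*u*sin(7*pi*u/3)/(7*pi) - 36*u*cos(7*pi*u/3)/(49*pi**2) + 108*sin(7*pi*u/3)/(343*pi**3) - 9*cos(7*pi*u/3)/(49*pi**2); evaluating from 0 to 3: ∫_{0}^{3} (-2*u**2 - u) cos(7*pi*u/3) du = (117/(49*pi**2)) - (-9/(49*pi**2)) = 18/(7*pi**2).
Hence a_7 = (2/3)·(18/(7*pi**2)) = 12/(7*pi**2).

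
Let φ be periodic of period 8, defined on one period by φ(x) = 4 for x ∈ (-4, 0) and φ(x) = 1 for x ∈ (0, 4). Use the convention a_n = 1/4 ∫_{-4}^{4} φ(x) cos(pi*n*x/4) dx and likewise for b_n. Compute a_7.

a_7 = 1/4 ∫_{-4}^{4} φ(x) cos(7*pi*x/4) dx.
Split the integral at the breakpoints.
Directly, an antiderivative of (4) cos(7*pi*x/4) is 16*sin(7*pi*x/4)/(7*pi); evaluating from -4 to 0: ∫_{-4}^{0} (4) cos(7*pi*x/4) dx = (0) - (0) = 0.
Directly, an antiderivative of (1) cos(7*pi*x/4) is 4*sin(7*pi*x/4)/(7*pi); evaluating from 0 to 4: ∫_{0}^{4} (1) cos(7*pi*x/4) dx = (0) - (0) = 0.
Summing the pieces and multiplying by (1/4) gives a_7 = 0.

0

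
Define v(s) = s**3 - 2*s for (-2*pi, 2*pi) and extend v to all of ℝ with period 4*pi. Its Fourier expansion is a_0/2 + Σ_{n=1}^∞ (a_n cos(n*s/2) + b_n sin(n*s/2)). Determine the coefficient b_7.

-488/343 + 16*pi**2/7

b_7 = (1/(2*pi)) ∫_{-2*pi}^{2*pi} v(s) sin(7*s/2) ds.
v is odd and sin(7*s/2) is odd, so the integrand is even and b_7 = 1/pi ∫_0^{2*pi} v(s) sin(7*s/2) ds.
Integrating by parts three times (tabular method), an antiderivative of (s**3 - 2*s) sin(7*s/2) is -2*s**3*cos(7*s/2)/7 + 12*s**2*sin(7*s/2)/49 + 244*s*cos(7*s/2)/343 - 488*sin(7*s/2)/2401; evaluating from 0 to 2*pi: ∫_{0}^{2*pi} (s**3 - 2*s) sin(7*s/2) ds = (8*pi*(-61 + 98*pi**2)/343) - (0) = 8*pi*(-61 + 98*pi**2)/343.
Hence b_7 = (1/pi)·(8*pi*(-61 + 98*pi**2)/343) = -488/343 + 16*pi**2/7.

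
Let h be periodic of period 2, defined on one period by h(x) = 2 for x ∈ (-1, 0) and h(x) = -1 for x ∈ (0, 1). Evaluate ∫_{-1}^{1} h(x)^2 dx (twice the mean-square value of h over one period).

5

∫_{-1}^{1} h(x)^2 dx = 5.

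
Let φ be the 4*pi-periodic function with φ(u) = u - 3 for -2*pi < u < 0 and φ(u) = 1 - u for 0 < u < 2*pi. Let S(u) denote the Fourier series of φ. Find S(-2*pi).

-2*pi - 1

u = -2*pi differs from u = 2*pi by -1 full period(s), and the series is 4*pi-periodic.
At u = 2*pi the one-sided limits are φ(2*pi^-) = 1 - 2*pi and φ(2*pi^+) = -2*pi - 3.
By Dirichlet's theorem the series converges to their average, [(1 - 2*pi) + (-2*pi - 3)]/2 = -2*pi - 1.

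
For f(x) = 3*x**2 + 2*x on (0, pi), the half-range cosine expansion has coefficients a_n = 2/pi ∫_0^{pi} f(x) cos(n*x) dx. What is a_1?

a_1 = 2/pi ∫_0^{pi} (3*x**2 + 2*x) cos(x) dx.
Integrating by parts twice (tabular method), an antiderivative of (3*x**2 + 2*x) cos(x) is 3*x**2*sin(x) + 2*x*sin(x) + 6*x*cos(x) - 6*sin(x) + 2*cos(x); evaluating from 0 to pi: ∫_{0}^{pi} (3*x**2 + 2*x) cos(x) dx = (-6*pi - 2) - (2) = -6*pi - 4.
Hence a_1 = (2/pi)·(-6*pi - 4) = -12 - 8/pi.

-12 - 8/pi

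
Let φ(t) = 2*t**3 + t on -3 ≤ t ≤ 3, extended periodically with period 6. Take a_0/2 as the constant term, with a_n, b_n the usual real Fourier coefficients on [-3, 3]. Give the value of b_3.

b_3 = 1/3 ∫_{-3}^{3} φ(t) sin(pi*t) dt.
φ is odd and sin(pi*t) is odd, so the integrand is even and b_3 = 2/3 ∫_0^{3} φ(t) sin(pi*t) dt.
Integrating by parts three times (tabular method), an antiderivative of (2*t**3 + t) sin(pi*t) is -2*t**3*cos(pi*t)/pi + 6*t**2*sin(pi*t)/pi**2 - t*cos(pi*t)/pi + 12*t*cos(pi*t)/pi**3 - 12*sin(pi*t)/pi**4 + sin(pi*t)/pi**2; evaluating from 0 to 3: ∫_{0}^{3} (2*t**3 + t) sin(pi*t) dt = (-36/pi**3 + 57/pi) - (0) = -36/pi**3 + 57/pi.
Hence b_3 = (2/3)·(-36/pi**3 + 57/pi) = -24/pi**3 + 38/pi.

-24/pi**3 + 38/pi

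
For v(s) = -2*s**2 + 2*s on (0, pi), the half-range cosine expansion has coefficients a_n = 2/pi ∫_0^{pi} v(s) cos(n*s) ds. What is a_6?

a_6 = 2/pi ∫_0^{pi} (-2*s**2 + 2*s) cos(6*s) ds.
Integrating by parts twice (tabular method), an antiderivative of (-2*s**2 + 2*s) cos(6*s) is -s**2*sin(6*s)/3 + s*sin(6*s)/3 - s*cos(6*s)/9 + sin(6*s)/54 + cos(6*s)/18; evaluating from 0 to pi: ∫_{0}^{pi} (-2*s**2 + 2*s) cos(6*s) ds = (1/18 - pi/9) - (1/18) = -pi/9.
Hence a_6 = (2/pi)·(-pi/9) = -2/9.

-2/9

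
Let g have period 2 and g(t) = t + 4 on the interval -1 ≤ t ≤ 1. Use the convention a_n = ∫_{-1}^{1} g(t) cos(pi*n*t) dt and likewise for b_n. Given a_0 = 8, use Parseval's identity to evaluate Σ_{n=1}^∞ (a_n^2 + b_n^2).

2/3

Parseval: a_0^2/2 + Σ_{n≥1} (a_n^2+b_n^2) = ∫_{-1}^{1} g(t)^2 dt = 98/3.
Subtract a_0^2/2 = 32: Σ (a_n^2+b_n^2) = 2/3.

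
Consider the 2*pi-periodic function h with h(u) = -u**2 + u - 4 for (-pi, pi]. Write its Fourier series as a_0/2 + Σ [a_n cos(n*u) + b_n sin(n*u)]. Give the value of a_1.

a_1 = 1/pi ∫_{-pi}^{pi} h(u) cos(u) du.
Integrating by parts twice (tabular method), an antiderivative of (-u**2 + u - 4) cos(u) is -u**2*sin(u) + u*sin(u) - 2*u*cos(u) - 2*sin(u) + cos(u); evaluating from -pi to pi: ∫_{-pi}^{pi} (-u**2 + u - 4) cos(u) du = (-1 + 2*pi) - (-2*pi - 1) = 4*pi.
Hence a_1 = (1/pi)·(4*pi) = 4.

4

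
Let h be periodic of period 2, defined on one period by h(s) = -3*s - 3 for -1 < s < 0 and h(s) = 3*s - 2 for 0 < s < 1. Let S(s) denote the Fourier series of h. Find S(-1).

At s = -1 the one-sided limits are h(-1^-) = 1 and h(-1^+) = 0.
By Dirichlet's theorem the series converges to their average, [(1) + (0)]/2 = 1/2.

1/2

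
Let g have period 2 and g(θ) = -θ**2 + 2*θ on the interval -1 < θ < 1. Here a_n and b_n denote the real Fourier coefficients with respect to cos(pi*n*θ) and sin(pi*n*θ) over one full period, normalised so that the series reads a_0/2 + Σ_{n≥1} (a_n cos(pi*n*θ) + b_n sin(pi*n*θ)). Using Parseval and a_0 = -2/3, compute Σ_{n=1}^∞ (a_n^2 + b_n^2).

Parseval: a_0^2/2 + Σ_{n≥1} (a_n^2+b_n^2) = ∫_{-1}^{1} g(θ)^2 dθ = 46/15.
Subtract a_0^2/2 = 2/9: Σ (a_n^2+b_n^2) = 128/45.

128/45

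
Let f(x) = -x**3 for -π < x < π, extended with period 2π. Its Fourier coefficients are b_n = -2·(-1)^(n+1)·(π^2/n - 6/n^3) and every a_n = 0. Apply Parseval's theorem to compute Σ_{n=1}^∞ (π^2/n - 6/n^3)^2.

pi**6/14

Parseval: Σ b_n^2 = (1/π) ∫_{-π}^{π} f(x)^2 dx = 2*pi**6/7.
b_n^2 = 4·(π^2/n - 6/n^3)^2, so the sum equals (2*pi**6/7)/4 = pi**6/14.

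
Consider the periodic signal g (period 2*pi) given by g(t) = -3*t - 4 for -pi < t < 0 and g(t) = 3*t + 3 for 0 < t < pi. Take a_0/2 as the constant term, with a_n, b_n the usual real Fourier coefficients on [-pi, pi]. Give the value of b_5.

b_5 = 1/pi ∫_{-pi}^{pi} g(t) sin(5*t) dt.
Split the integral at the breakpoints.
Integrating by parts (boundary term plus one more integral), an antiderivative of (-3*t - 4) sin(5*t) is 3*t*cos(5*t)/5 - 3*sin(5*t)/25 + 4*cos(5*t)/5; evaluating from -pi to 0: ∫_{-pi}^{0} (-3*t - 4) sin(5*t) dt = (4/5) - (-4/5 + 3*pi/5) = 8/5 - 3*pi/5.
Integrating by parts (boundary term plus one more integral), an antiderivative of (3*t + 3) sin(5*t) is -3*t*cos(5*t)/5 + 3*sin(5*t)/25 - 3*cos(5*t)/5; evaluating from 0 to pi: ∫_{0}^{pi} (3*t + 3) sin(5*t) dt = (3/5 + 3*pi/5) - (-3/5) = 6/5 + 3*pi/5.
Summing the pieces and multiplying by (1/pi) gives b_5 = 14/(5*pi).

14/(5*pi)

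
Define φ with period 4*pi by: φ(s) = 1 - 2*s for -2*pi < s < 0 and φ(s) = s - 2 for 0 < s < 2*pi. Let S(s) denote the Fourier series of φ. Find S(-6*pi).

-1/2 + 3*pi

s = -6*pi differs from s = -2*pi by -1 full period(s), and the series is 4*pi-periodic.
At s = -2*pi the one-sided limits are φ(-2*pi^-) = -2 + 2*pi and φ(-2*pi^+) = 1 + 4*pi.
By Dirichlet's theorem the series converges to their average, [(-2 + 2*pi) + (1 + 4*pi)]/2 = -1/2 + 3*pi.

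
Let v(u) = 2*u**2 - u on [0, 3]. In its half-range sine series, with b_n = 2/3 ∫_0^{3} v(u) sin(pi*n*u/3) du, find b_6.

-5/pi

b_6 = 2/3 ∫_0^{3} (2*u**2 - u) sin(2*pi*u) du.
Integrating by parts twice (tabular method), an antiderivative of (2*u**2 - u) sin(2*pi*u) is -u**2*cos(2*pi*u)/pi + u*sin(2*pi*u)/pi**2 + u*cos(2*pi*u)/(2*pi) - sin(2*pi*u)/(4*pi**2) + cos(2*pi*u)/(2*pi**3); evaluating from 0 to 3: ∫_{0}^{3} (2*u**2 - u) sin(2*pi*u) du = ((1 - 15*pi**2)/(2*pi**3)) - (1/(2*pi**3)) = -15/(2*pi).
Hence b_6 = (2/3)·(-15/(2*pi)) = -5/pi.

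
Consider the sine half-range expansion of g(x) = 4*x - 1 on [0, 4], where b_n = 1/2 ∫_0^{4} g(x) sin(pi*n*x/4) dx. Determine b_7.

b_7 = 1/2 ∫_0^{4} (4*x - 1) sin(7*pi*x/4) dx.
Integrating by parts (boundary term plus one more integral), an antiderivative of (4*x - 1) sin(7*pi*x/4) is -16*x*cos(7*pi*x/4)/(7*pi) + 64*sin(7*pi*x/4)/(49*pi**2) + 4*cos(7*pi*x/4)/(7*pi); evaluating from 0 to 4: ∫_{0}^{4} (4*x - 1) sin(7*pi*x/4) dx = (60/(7*pi)) - (4/(7*pi)) = 8/pi.
Hence b_7 = (1/2)·(8/pi) = 4/pi.

4/pi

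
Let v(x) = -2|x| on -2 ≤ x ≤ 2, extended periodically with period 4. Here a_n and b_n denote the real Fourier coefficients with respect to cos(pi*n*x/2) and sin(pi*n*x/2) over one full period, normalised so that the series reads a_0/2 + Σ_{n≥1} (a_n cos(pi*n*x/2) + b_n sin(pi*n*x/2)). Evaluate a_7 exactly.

a_7 = 1/2 ∫_{-2}^{2} v(x) cos(7*pi*x/2) dx.
v is even and cos(7*pi*x/2) is even, so the integrand is even and a_7 = ∫_0^{2} v(x) cos(7*pi*x/2) dx.
Integrating by parts (boundary term plus one more integral), an antiderivative of (-2*x) cos(7*pi*x/2) is -4*x*sin(7*pi*x/2)/(7*pi) - 8*cos(7*pi*x/2)/(49*pi**2); evaluating from 0 to 2: ∫_{0}^{2} (-2*x) cos(7*pi*x/2) dx = (8/(49*pi**2)) - (-8/(49*pi**2)) = 16/(49*pi**2).
Hence a_7 = 16/(49*pi**2).

16/(49*pi**2)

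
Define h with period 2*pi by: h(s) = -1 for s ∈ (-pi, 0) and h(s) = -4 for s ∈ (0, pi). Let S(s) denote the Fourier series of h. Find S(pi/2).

h is continuous at s = pi/2 with value -4, so the series converges to -4 there.

-4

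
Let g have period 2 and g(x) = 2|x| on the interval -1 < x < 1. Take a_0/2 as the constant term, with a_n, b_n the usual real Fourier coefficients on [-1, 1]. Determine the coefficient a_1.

-8/pi**2

a_1 = ∫_{-1}^{1} g(x) cos(pi*x) dx.
g is even and cos(pi*x) is even, so the integrand is even and a_1 = 2 ∫_0^{1} g(x) cos(pi*x) dx.
Integrating by parts (boundary term plus one more integral), an antiderivative of (2*x) cos(pi*x) is 2*x*sin(pi*x)/pi + 2*cos(pi*x)/pi**2; evaluating from 0 to 1: ∫_{0}^{1} (2*x) cos(pi*x) dx = (-2/pi**2) - (2/pi**2) = -4/pi**2.
Hence a_1 = 2·(-4/pi**2) = -8/pi**2.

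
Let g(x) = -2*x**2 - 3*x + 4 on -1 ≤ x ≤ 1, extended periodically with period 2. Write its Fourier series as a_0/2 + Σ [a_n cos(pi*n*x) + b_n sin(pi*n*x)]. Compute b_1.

b_1 = ∫_{-1}^{1} g(x) sin(pi*x) dx.
Integrating by parts twice (tabular method), an antiderivative of (-2*x**2 - 3*x + 4) sin(pi*x) is 2*x**2*cos(pi*x)/pi - 4*x*sin(pi*x)/pi**2 + 3*x*cos(pi*x)/pi - 3*sin(pi*x)/pi**2 - 4*cos(pi*x)/pi - 4*cos(pi*x)/pi**3; evaluating from -1 to 1: ∫_{-1}^{1} (-2*x**2 - 3*x + 4) sin(pi*x) dx = ((4 - pi**2)/pi**3) - (4/pi**3 + 5/pi) = -6/pi.
Hence b_1 = -6/pi.

-6/pi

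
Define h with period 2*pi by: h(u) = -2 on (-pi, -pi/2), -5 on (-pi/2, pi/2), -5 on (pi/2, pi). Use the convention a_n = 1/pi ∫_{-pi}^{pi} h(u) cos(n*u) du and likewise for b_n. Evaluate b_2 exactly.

b_2 = 1/pi ∫_{-pi}^{pi} h(u) sin(2*u) du.
Split the integral at the breakpoints.
Directly, an antiderivative of (-2) sin(2*u) is cos(2*u); evaluating from -pi to -pi/2: ∫_{-pi}^{-pi/2} (-2) sin(2*u) du = (-1) - (1) = -2.
Directly, an antiderivative of (-5) sin(2*u) is 5*cos(2*u)/2; evaluating from -pi/2 to pi/2: ∫_{-pi/2}^{pi/2} (-5) sin(2*u) du = (-5/2) - (-5/2) = 0.
Directly, an antiderivative of (-5) sin(2*u) is 5*cos(2*u)/2; evaluating from pi/2 to pi: ∫_{pi/2}^{pi} (-5) sin(2*u) du = (5/2) - (-5/2) = 5.
Summing the pieces and multiplying by (1/pi) gives b_2 = 3/pi.

3/pi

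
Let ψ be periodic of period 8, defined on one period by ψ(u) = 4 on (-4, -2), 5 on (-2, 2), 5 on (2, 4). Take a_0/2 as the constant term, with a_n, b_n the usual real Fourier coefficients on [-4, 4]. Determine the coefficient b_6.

-1/(3*pi)

b_6 = 1/4 ∫_{-4}^{4} ψ(u) sin(3*pi*u/2) du.
Split the integral at the breakpoints.
Directly, an antiderivative of (4) sin(3*pi*u/2) is -8*cos(3*pi*u/2)/(3*pi); evaluating from -4 to -2: ∫_{-4}^{-2} (4) sin(3*pi*u/2) du = (8/(3*pi)) - (-8/(3*pi)) = 16/(3*pi).
Directly, an antiderivative of (5) sin(3*pi*u/2) is -10*cos(3*pi*u/2)/(3*pi); evaluating from -2 to 2: ∫_{-2}^{2} (5) sin(3*pi*u/2) du = (10/(3*pi)) - (10/(3*pi)) = 0.
Directly, an antiderivative of (5) sin(3*pi*u/2) is -10*cos(3*pi*u/2)/(3*pi); evaluating from 2 to 4: ∫_{2}^{4} (5) sin(3*pi*u/2) du = (-10/(3*pi)) - (10/(3*pi)) = -20/(3*pi).
Summing the pieces and multiplying by (1/4) gives b_6 = -1/(3*pi).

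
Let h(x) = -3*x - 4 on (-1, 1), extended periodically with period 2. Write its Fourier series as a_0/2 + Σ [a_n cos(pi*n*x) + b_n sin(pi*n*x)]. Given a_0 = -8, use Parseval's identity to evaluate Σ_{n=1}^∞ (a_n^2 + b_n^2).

Parseval: a_0^2/2 + Σ_{n≥1} (a_n^2+b_n^2) = ∫_{-1}^{1} h(x)^2 dx = 38.
Subtract a_0^2/2 = 32: Σ (a_n^2+b_n^2) = 6.

6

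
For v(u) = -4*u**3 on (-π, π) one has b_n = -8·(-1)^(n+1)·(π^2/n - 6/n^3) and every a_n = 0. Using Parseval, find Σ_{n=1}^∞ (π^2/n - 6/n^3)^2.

pi**6/14

Parseval: Σ b_n^2 = (1/π) ∫_{-π}^{π} v(u)^2 du = 32*pi**6/7.
b_n^2 = 64·(π^2/n - 6/n^3)^2, so the sum equals (32*pi**6/7)/64 = pi**6/14.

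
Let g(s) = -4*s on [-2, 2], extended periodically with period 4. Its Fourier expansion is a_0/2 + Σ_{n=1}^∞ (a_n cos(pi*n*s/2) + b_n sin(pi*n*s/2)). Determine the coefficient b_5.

b_5 = 1/2 ∫_{-2}^{2} g(s) sin(5*pi*s/2) ds.
g is odd and sin(5*pi*s/2) is odd, so the integrand is even and b_5 = ∫_0^{2} g(s) sin(5*pi*s/2) ds.
Integrating by parts (boundary term plus one more integral), an antiderivative of (-4*s) sin(5*pi*s/2) is 8*s*cos(5*pi*s/2)/(5*pi) - 16*sin(5*pi*s/2)/(25*pi**2); evaluating from 0 to 2: ∫_{0}^{2} (-4*s) sin(5*pi*s/2) ds = (-16/(5*pi)) - (0) = -16/(5*pi).
Hence b_5 = -16/(5*pi).

-16/(5*pi)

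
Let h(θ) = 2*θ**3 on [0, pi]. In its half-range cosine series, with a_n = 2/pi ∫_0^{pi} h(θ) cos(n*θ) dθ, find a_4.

a_4 = 2/pi ∫_0^{pi} (2*θ**3) cos(4*θ) dθ.
Integrating by parts three times (tabular method), an antiderivative of (2*θ**3) cos(4*θ) is θ**3*sin(4*θ)/2 + 3*θ**2*cos(4*θ)/8 - 3*θ*sin(4*θ)/16 - 3*cos(4*θ)/64; evaluating from 0 to pi: ∫_{0}^{pi} (2*θ**3) cos(4*θ) dθ = (-3/64 + 3*pi**2/8) - (-3/64) = 3*pi**2/8.
Hence a_4 = (2/pi)·(3*pi**2/8) = 3*pi/4.

3*pi/4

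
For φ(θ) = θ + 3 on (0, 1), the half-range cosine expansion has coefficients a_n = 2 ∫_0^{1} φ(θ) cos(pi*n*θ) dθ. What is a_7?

-4/(49*pi**2)

a_7 = 2 ∫_0^{1} (θ + 3) cos(7*pi*θ) dθ.
Integrating by parts (boundary term plus one more integral), an antiderivative of (θ + 3) cos(7*pi*θ) is θ*sin(7*pi*θ)/(7*pi) + 3*sin(7*pi*θ)/(7*pi) + cos(7*pi*θ)/(49*pi**2); evaluating from 0 to 1: ∫_{0}^{1} (θ + 3) cos(7*pi*θ) dθ = (-1/(49*pi**2)) - (1/(49*pi**2)) = -2/(49*pi**2).
Hence a_7 = 2·(-2/(49*pi**2)) = -4/(49*pi**2).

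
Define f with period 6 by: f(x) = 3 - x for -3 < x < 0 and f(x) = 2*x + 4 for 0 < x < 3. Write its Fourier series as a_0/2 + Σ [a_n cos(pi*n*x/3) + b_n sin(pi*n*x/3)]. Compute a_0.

a_0 = 1/3 ∫_{-3}^{3} f(x) dx = 1/3 · (69/2) = 23/2.

23/2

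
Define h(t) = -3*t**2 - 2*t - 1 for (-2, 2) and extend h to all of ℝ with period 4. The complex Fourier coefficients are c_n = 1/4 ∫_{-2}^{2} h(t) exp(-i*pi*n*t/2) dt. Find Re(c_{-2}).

-6/pi**2

Since h is real-valued, Re(c_{-2}) = 1/4 ∫_{-2}^{2} h(t) cos(-pi*t) dt = a_{2}/2.
Integrating by parts twice (tabular method), an antiderivative of (-3*t**2 - 2*t - 1) cos(-pi*t) is -3*t**2*sin(pi*t)/pi - 2*t*sin(pi*t)/pi - 6*t*cos(pi*t)/pi**2 - sin(pi*t)/pi + 6*sin(pi*t)/pi**3 - 2*cos(pi*t)/pi**2; evaluating from -2 to 2: ∫_{-2}^{2} (-3*t**2 - 2*t - 1) cos(-pi*t) dt = (-14/pi**2) - (10/pi**2) = -24/pi**2.
Hence Re(c_{-2}) = (1/4)·(-24/pi**2) = -6/pi**2.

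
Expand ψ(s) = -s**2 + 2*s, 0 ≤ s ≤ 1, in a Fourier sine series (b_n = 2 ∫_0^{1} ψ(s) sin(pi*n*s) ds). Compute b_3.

2*(4 + 9*pi**2)/(27*pi**3)

b_3 = 2 ∫_0^{1} (-s**2 + 2*s) sin(3*pi*s) ds.
Integrating by parts twice (tabular method), an antiderivative of (-s**2 + 2*s) sin(3*pi*s) is s**2*cos(3*pi*s)/(3*pi) - 2*s*sin(3*pi*s)/(9*pi**2) - 2*s*cos(3*pi*s)/(3*pi) + 2*sin(3*pi*s)/(9*pi**2) - 2*cos(3*pi*s)/(27*pi**3); evaluating from 0 to 1: ∫_{0}^{1} (-s**2 + 2*s) sin(3*pi*s) ds = ((2 + 9*pi**2)/(27*pi**3)) - (-2/(27*pi**3)) = (4 + 9*pi**2)/(27*pi**3).
Hence b_3 = 2·((4 + 9*pi**2)/(27*pi**3)) = 2*(4 + 9*pi**2)/(27*pi**3).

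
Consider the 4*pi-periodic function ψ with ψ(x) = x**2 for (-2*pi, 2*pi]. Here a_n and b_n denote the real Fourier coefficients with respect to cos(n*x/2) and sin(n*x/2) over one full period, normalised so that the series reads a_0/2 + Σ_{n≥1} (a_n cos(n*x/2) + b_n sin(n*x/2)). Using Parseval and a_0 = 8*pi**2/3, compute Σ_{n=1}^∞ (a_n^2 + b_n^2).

Parseval: a_0^2/2 + Σ_{n≥1} (a_n^2+b_n^2) = (1/(2*pi)) ∫_{-2*pi}^{2*pi} ψ(x)^2 dx = 32*pi**4/5.
Subtract a_0^2/2 = 32*pi**4/9: Σ (a_n^2+b_n^2) = 128*pi**4/45.

128*pi**4/45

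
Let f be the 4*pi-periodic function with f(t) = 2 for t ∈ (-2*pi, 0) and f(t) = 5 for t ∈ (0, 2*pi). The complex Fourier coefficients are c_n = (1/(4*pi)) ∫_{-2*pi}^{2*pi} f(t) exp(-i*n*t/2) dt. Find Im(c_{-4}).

Since f is real-valued, Im(c_{-4}) = -(1/(4*pi)) ∫_{-2*pi}^{2*pi} f(t) sin(-2*t) dt = b_{4}/2.
Split the integral at the breakpoints.
Directly, an antiderivative of (2) sin(-2*t) is cos(2*t); evaluating from -2*pi to 0: ∫_{-2*pi}^{0} (2) sin(-2*t) dt = (1) - (1) = 0.
Directly, an antiderivative of (5) sin(-2*t) is 5*cos(2*t)/2; evaluating from 0 to 2*pi: ∫_{0}^{2*pi} (5) sin(-2*t) dt = (5/2) - (5/2) = 0.
So ∫_{-2*pi}^{2*pi} f(t) sin(-2*t) dt = 0.
Hence Im(c_{-4}) = (-1/(4*pi))·(0) = 0.

0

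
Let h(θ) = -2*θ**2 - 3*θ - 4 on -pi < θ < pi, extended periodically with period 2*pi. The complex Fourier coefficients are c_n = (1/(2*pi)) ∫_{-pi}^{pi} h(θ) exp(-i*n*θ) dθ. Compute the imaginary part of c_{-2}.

Since h is real-valued, Im(c_{-2}) = -(1/(2*pi)) ∫_{-pi}^{pi} h(θ) sin(-2*θ) dθ = b_{2}/2.
Integrating by parts twice (tabular method), an antiderivative of (-2*θ**2 - 3*θ - 4) sin(-2*θ) is -θ**2*cos(2*θ) + θ*sin(2*θ) - 3*θ*cos(2*θ)/2 + 3*sin(2*θ)/4 - 3*cos(2*θ)/2; evaluating from -pi to pi: ∫_{-pi}^{pi} (-2*θ**2 - 3*θ - 4) sin(-2*θ) dθ = (-pi**2 - 3*pi/2 - 3/2) - (-pi**2 - 3/2 + 3*pi/2) = -3*pi.
Hence Im(c_{-2}) = (-1/(2*pi))·(-3*pi) = 3/2.

3/2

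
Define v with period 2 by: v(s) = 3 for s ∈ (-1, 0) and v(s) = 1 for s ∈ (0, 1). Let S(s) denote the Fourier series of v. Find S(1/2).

v is continuous at s = 1/2 with value 1, so the series converges to 1 there.

1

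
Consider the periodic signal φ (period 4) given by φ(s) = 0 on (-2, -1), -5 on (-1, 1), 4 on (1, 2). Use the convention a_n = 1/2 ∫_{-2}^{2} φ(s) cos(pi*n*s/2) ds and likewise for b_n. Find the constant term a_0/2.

-3/2

a_0 = 1/2 ∫_{-2}^{2} φ(s) ds = 1/2 · (-6) = -3.
So the constant term a_0/2 = -3/2.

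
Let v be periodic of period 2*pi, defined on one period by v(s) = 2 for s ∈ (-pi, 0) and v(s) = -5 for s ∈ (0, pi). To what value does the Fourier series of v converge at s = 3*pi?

s = 3*pi differs from s = pi by 1 full period(s), and the series is 2*pi-periodic.
At s = pi the one-sided limits are v(pi^-) = -5 and v(pi^+) = 2.
By Dirichlet's theorem the series converges to their average, [(-5) + (2)]/2 = -3/2.

-3/2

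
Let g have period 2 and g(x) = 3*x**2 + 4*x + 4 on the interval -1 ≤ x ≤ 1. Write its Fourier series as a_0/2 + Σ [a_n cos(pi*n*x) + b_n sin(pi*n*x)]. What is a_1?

a_1 = ∫_{-1}^{1} g(x) cos(pi*x) dx.
Integrating by parts twice (tabular method), an antiderivative of (3*x**2 + 4*x + 4) cos(pi*x) is 3*x**2*sin(pi*x)/pi + 4*x*sin(pi*x)/pi + 6*x*cos(pi*x)/pi**2 - 6*sin(pi*x)/pi**3 + 4*sin(pi*x)/pi + 4*cos(pi*x)/pi**2; evaluating from -1 to 1: ∫_{-1}^{1} (3*x**2 + 4*x + 4) cos(pi*x) dx = (-10/pi**2) - (2/pi**2) = -12/pi**2.
Hence a_1 = -12/pi**2.

-12/pi**2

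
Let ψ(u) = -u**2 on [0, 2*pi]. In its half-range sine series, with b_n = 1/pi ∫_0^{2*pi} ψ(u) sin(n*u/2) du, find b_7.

b_7 = 1/pi ∫_0^{2*pi} (-u**2) sin(7*u/2) du.
Integrating by parts twice (tabular method), an antiderivative of (-u**2) sin(7*u/2) is 2*u**2*cos(7*u/2)/7 - 8*u*sin(7*u/2)/49 - 16*cos(7*u/2)/343; evaluating from 0 to 2*pi: ∫_{0}^{2*pi} (-u**2) sin(7*u/2) du = (16/343 - 8*pi**2/7) - (-16/343) = 32/343 - 8*pi**2/7.
Hence b_7 = (1/pi)·(32/343 - 8*pi**2/7) = 8*(4 - 49*pi**2)/(343*pi).

8*(4 - 49*pi**2)/(343*pi)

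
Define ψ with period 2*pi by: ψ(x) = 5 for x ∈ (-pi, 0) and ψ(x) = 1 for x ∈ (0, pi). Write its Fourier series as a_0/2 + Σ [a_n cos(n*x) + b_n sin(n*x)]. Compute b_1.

-8/pi

b_1 = 1/pi ∫_{-pi}^{pi} ψ(x) sin(x) dx.
Split the integral at the breakpoints.
Directly, an antiderivative of (5) sin(x) is -5*cos(x); evaluating from -pi to 0: ∫_{-pi}^{0} (5) sin(x) dx = (-5) - (5) = -10.
Directly, an antiderivative of (1) sin(x) is -cos(x); evaluating from 0 to pi: ∫_{0}^{pi} (1) sin(x) dx = (1) - (-1) = 2.
Summing the pieces and multiplying by (1/pi) gives b_1 = -8/pi.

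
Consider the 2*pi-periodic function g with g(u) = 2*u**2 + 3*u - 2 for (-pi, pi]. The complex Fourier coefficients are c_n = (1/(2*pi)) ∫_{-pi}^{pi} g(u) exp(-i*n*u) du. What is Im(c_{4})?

3/4

Since g is real-valued, Im(c_{4}) = -(1/(2*pi)) ∫_{-pi}^{pi} g(u) sin(4*u) du = -b_{4}/2.
Integrating by parts twice (tabular method), an antiderivative of (2*u**2 + 3*u - 2) sin(4*u) is -u**2*cos(4*u)/2 + u*sin(4*u)/4 - 3*u*cos(4*u)/4 + 3*sin(4*u)/16 + 9*cos(4*u)/16; evaluating from -pi to pi: ∫_{-pi}^{pi} (2*u**2 + 3*u - 2) sin(4*u) du = (-pi**2/2 - 3*pi/4 + 9/16) - (-pi**2/2 + 9/16 + 3*pi/4) = -3*pi/2.
Hence Im(c_{4}) = (-1/(2*pi))·(-3*pi/2) = 3/4.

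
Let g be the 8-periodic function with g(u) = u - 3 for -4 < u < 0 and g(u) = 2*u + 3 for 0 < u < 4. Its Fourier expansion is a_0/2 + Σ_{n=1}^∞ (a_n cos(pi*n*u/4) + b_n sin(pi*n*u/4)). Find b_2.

-6/pi

b_2 = 1/4 ∫_{-4}^{4} g(u) sin(pi*u/2) du.
Split the integral at the breakpoints.
Integrating by parts (boundary term plus one more integral), an antiderivative of (u - 3) sin(pi*u/2) is -2*u*cos(pi*u/2)/pi + 4*sin(pi*u/2)/pi**2 + 6*cos(pi*u/2)/pi; evaluating from -4 to 0: ∫_{-4}^{0} (u - 3) sin(pi*u/2) du = (6/pi) - (14/pi) = -8/pi.
Integrating by parts (boundary term plus one more integral), an antiderivative of (2*u + 3) sin(pi*u/2) is -4*u*cos(pi*u/2)/pi + 8*sin(pi*u/2)/pi**2 - 6*cos(pi*u/2)/pi; evaluating from 0 to 4: ∫_{0}^{4} (2*u + 3) sin(pi*u/2) du = (-22/pi) - (-6/pi) = -16/pi.
Summing the pieces and multiplying by (1/4) gives b_2 = -6/pi.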